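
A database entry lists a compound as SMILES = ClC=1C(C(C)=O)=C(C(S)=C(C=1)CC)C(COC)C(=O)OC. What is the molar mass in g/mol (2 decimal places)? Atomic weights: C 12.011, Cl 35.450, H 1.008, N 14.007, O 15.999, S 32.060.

330.82 g/mol

First, the molecular formula is C15H19ClO4S (counting implicit H from valence).
  C: 15 × 12.011 = 180.165
  Cl: 1 × 35.450 = 35.450
  H: 19 × 1.008 = 19.152
  O: 4 × 15.999 = 63.996
  S: 1 × 32.060 = 32.060
Sum: 15×12.011 + 1×35.450 + 19×1.008 + 4×15.999 + 1×32.060 = 330.823 → 330.82 g/mol.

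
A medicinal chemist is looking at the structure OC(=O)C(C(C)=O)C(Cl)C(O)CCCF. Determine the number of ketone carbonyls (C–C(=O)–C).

The ketone motif appears at heavy-atom position 5 in the SMILES.
Other groups present: 1 carboxylic acid, 1 hydroxyl.
Ketone count: 1.

1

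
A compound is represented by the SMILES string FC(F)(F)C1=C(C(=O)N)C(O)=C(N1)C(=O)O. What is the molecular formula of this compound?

C7H5F3N2O4

Walk through each heavy atom and fill implicit hydrogens from standard valence (C 4, N 3, O 2, S 2, halogen 1):
  atom 1: F (halogen, monovalent) → 0 H
  atom 2: C, bond orders sum to 4 (valence 4) → 0 H
  atom 3: F (halogen, monovalent) → 0 H
  atom 4: F (halogen, monovalent) → 0 H
  atom 5: C, bond orders sum to 4 (valence 4) → 0 H
  atom 6: C, bond orders sum to 4 (valence 4) → 0 H
  atom 7: C, bond orders sum to 4 (valence 4) → 0 H
  atom 8: O, bond orders sum to 2 (valence 2) → 0 H
  atom 9: N, bond orders sum to 1 (valence 3) → 2 H
  atom 10: C, bond orders sum to 4 (valence 4) → 0 H
  atom 11: O, bond orders sum to 1 (valence 2) → 1 H
  atom 12: C, bond orders sum to 4 (valence 4) → 0 H
  atom 13: N, bond orders sum to 2 (valence 3) → 1 H
  atom 14: C, bond orders sum to 4 (valence 4) → 0 H
  atom 15: O, bond orders sum to 2 (valence 2) → 0 H
  atom 16: O, bond orders sum to 1 (valence 2) → 1 H
Totals → C:7, H:5, F:3, N:2, O:4.
In Hill order: C7H5F3N2O4.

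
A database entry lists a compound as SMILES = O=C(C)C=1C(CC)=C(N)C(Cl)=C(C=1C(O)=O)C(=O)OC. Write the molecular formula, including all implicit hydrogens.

C13H14ClNO5

Walk through each heavy atom and fill implicit hydrogens from standard valence (C 4, N 3, O 2, S 2, halogen 1):
  atom 1: O, bond orders sum to 2 (valence 2) → 0 H
  atom 2: C, bond orders sum to 4 (valence 4) → 0 H
  atom 3: C, bond orders sum to 1 (valence 4) → 3 H
  atom 4: C, bond orders sum to 4 (valence 4) → 0 H
  atom 5: C, bond orders sum to 4 (valence 4) → 0 H
  atom 6: C, bond orders sum to 2 (valence 4) → 2 H
  atom 7: C, bond orders sum to 1 (valence 4) → 3 H
  atom 8: C, bond orders sum to 4 (valence 4) → 0 H
  atom 9: N, bond orders sum to 1 (valence 3) → 2 H
  atom 10: C, bond orders sum to 4 (valence 4) → 0 H
  atom 11: Cl (halogen, monovalent) → 0 H
  atom 12: C, bond orders sum to 4 (valence 4) → 0 H
  atom 13: C, bond orders sum to 4 (valence 4) → 0 H
  atom 14: C, bond orders sum to 4 (valence 4) → 0 H
  atom 15: O, bond orders sum to 1 (valence 2) → 1 H
  atom 16: O, bond orders sum to 2 (valence 2) → 0 H
  atom 17: C, bond orders sum to 4 (valence 4) → 0 H
  atom 18: O, bond orders sum to 2 (valence 2) → 0 H
  atom 19: O, bond orders sum to 2 (valence 2) → 0 H
  atom 20: C, bond orders sum to 1 (valence 4) → 3 H
Totals → C:13, H:14, Cl:1, N:1, O:5.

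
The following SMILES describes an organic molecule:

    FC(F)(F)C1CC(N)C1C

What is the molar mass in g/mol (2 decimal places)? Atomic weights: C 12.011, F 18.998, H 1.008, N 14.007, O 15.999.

First, the molecular formula is C6H10F3N (counting implicit H from valence).
  C: 6 × 12.011 = 72.066
  F: 3 × 18.998 = 56.994
  H: 10 × 1.008 = 10.080
  N: 1 × 14.007 = 14.007
Sum: 6×12.011 + 3×18.998 + 10×1.008 + 1×14.007 = 153.147 → 153.15 g/mol.

153.15 g/mol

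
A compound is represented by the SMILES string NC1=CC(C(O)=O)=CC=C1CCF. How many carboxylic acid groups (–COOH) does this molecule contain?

The carboxylic acid motif appears at heavy-atom position 5 in the SMILES.
Other groups present: 1 primary amine.
Carboxylic acid count: 1.

1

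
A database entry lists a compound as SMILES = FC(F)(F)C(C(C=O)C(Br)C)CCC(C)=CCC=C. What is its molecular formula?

C14H20BrF3O

Walk through each heavy atom and fill implicit hydrogens from standard valence (C 4, N 3, O 2, S 2, halogen 1):
  atom 1: F (halogen, monovalent) → 0 H
  atom 2: C, bond orders sum to 4 (valence 4) → 0 H
  atom 3: F (halogen, monovalent) → 0 H
  atom 4: F (halogen, monovalent) → 0 H
  atom 5: C, bond orders sum to 3 (valence 4) → 1 H
  atom 6: C, bond orders sum to 3 (valence 4) → 1 H
  atom 7: C, bond orders sum to 3 (valence 4) → 1 H
  atom 8: O, bond orders sum to 2 (valence 2) → 0 H
  atom 9: C, bond orders sum to 3 (valence 4) → 1 H
  atom 10: Br (halogen, monovalent) → 0 H
  atom 11: C, bond orders sum to 1 (valence 4) → 3 H
  atom 12: C, bond orders sum to 2 (valence 4) → 2 H
  atom 13: C, bond orders sum to 2 (valence 4) → 2 H
  atom 14: C, bond orders sum to 4 (valence 4) → 0 H
  atom 15: C, bond orders sum to 1 (valence 4) → 3 H
  atom 16: C, bond orders sum to 3 (valence 4) → 1 H
  atom 17: C, bond orders sum to 2 (valence 4) → 2 H
  atom 18: C, bond orders sum to 3 (valence 4) → 1 H
  atom 19: C, bond orders sum to 2 (valence 4) → 2 H
Totals → C:14, H:20, Br:1, F:3, O:1.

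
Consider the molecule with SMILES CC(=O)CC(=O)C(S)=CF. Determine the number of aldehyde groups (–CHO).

0

Scan the SMILES for the aldehyde motif — none present.
Groups that are present: 1 alkene, 2 ketone, 1 thiol.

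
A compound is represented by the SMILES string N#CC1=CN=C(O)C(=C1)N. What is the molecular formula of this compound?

Walk through each heavy atom and fill implicit hydrogens from standard valence (C 4, N 3, O 2, S 2, halogen 1):
  atom 1: N, bond orders sum to 3 (valence 3) → 0 H
  atom 2: C, bond orders sum to 4 (valence 4) → 0 H
  atom 3: C, bond orders sum to 4 (valence 4) → 0 H
  atom 4: C, bond orders sum to 3 (valence 4) → 1 H
  atom 5: N, bond orders sum to 3 (valence 3) → 0 H
  atom 6: C, bond orders sum to 4 (valence 4) → 0 H
  atom 7: O, bond orders sum to 1 (valence 2) → 1 H
  atom 8: C, bond orders sum to 4 (valence 4) → 0 H
  atom 9: C, bond orders sum to 3 (valence 4) → 1 H
  atom 10: N, bond orders sum to 1 (valence 3) → 2 H
Totals → C:6, H:5, N:3, O:1.
In Hill order: C6H5N3O.

C6H5N3O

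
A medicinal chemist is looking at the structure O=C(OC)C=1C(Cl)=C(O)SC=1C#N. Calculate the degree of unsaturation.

Degree of unsaturation = (number of rings) + (number of π bonds).
Ring closures in the SMILES: 1.
π bonds: 3 double bonds (each 1 DoU), 1 triple bond (each 2 DoU) → 5 DoU from unsaturation.
Total DoU = 1 + 5 = 6.

6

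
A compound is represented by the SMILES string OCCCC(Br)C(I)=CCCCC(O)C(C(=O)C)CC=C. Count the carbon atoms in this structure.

Count every carbon token in the SMILES (each C, including those in ring-closure positions and inside branches).
Carbon count: 16.

16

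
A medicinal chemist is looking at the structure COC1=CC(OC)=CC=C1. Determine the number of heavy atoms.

10

Every atom symbol written in the SMILES (organic subset) is one heavy atom; implicit H are not written.
Heavy atoms by element → C:8, O:2.
Total: 10.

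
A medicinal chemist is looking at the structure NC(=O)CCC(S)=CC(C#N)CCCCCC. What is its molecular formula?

Walk through each heavy atom and fill implicit hydrogens from standard valence (C 4, N 3, O 2, S 2, halogen 1):
  atom 1: N, bond orders sum to 1 (valence 3) → 2 H
  atom 2: C, bond orders sum to 4 (valence 4) → 0 H
  atom 3: O, bond orders sum to 2 (valence 2) → 0 H
  atom 4: C, bond orders sum to 2 (valence 4) → 2 H
  atom 5: C, bond orders sum to 2 (valence 4) → 2 H
  atom 6: C, bond orders sum to 4 (valence 4) → 0 H
  atom 7: S, bond orders sum to 1 (valence 2) → 1 H
  atom 8: C, bond orders sum to 3 (valence 4) → 1 H
  atom 9: C, bond orders sum to 3 (valence 4) → 1 H
  atom 10: C, bond orders sum to 4 (valence 4) → 0 H
  atom 11: N, bond orders sum to 3 (valence 3) → 0 H
  atom 12: C, bond orders sum to 2 (valence 4) → 2 H
  atom 13: C, bond orders sum to 2 (valence 4) → 2 H
  atom 14: C, bond orders sum to 2 (valence 4) → 2 H
  atom 15: C, bond orders sum to 2 (valence 4) → 2 H
  atom 16: C, bond orders sum to 2 (valence 4) → 2 H
  atom 17: C, bond orders sum to 1 (valence 4) → 3 H
Totals → C:13, H:22, N:2, O:1, S:1.
In Hill order: C13H22N2OS.

C13H22N2OS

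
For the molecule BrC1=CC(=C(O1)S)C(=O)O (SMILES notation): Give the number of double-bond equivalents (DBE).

4

Molecular formula: C5H3BrO3S.
DoU = (2C + 2 + N − H − X) / 2, where X is the halogen count and O/S are ignored.
    = (2·5 + 2 + 0 − 3 − 1) / 2 = 8 / 2 = 4.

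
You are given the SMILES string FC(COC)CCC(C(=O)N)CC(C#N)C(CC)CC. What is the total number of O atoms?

2

Scan the SMILES for O atoms (remember two-letter symbols like Cl and Br are single atoms).
Oxygen count: 2.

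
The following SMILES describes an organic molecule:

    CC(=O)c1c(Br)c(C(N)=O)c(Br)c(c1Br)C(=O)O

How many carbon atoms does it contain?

Count every carbon token in the SMILES (each C, including those in ring-closure positions and inside branches).
Carbon count: 10.

10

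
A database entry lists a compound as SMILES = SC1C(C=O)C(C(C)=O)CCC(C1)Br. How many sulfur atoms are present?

1

Scan the SMILES for S atoms (remember two-letter symbols like Cl and Br are single atoms).
Sulfur count: 1.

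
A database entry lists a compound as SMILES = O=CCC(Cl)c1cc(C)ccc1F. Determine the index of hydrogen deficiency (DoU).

5

Molecular formula: C10H10ClFO.
DoU = (2C + 2 + N − H − X) / 2, where X is the halogen count and O/S are ignored.
    = (2·10 + 2 + 0 − 10 − 2) / 2 = 10 / 2 = 5.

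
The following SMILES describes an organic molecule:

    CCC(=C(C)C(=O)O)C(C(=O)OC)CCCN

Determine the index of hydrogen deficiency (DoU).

3

Molecular formula: C12H21NO4.
DoU = (2C + 2 + N − H − X) / 2, where X is the halogen count and O/S are ignored.
    = (2·12 + 2 + 1 − 21 − 0) / 2 = 6 / 2 = 3.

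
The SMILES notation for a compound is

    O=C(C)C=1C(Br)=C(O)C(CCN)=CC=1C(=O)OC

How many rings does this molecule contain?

1

In SMILES, each pair of matching ring-closure digits denotes one ring-closing bond; the number of such bonds equals the number of independent rings.
Ring-closure bonds here: 1.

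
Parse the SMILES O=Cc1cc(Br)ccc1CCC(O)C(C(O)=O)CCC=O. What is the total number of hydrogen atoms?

17

Walk through each heavy atom and fill implicit hydrogens from standard valence (C 4, N 3, O 2, S 2, halogen 1); for lowercase aromatic atoms, an aromatic c carries 1 H when it has two neighbours and 0 H with three, and aromatic n carries 0 H:
  atom 1: O, bond orders sum to 2 (valence 2) → 0 H
  atom 2: C, bond orders sum to 3 (valence 4) → 1 H
  atom 3: aromatic c, 3 neighbours → 0 H
  atom 4: aromatic c, 2 neighbours → 1 H
  atom 5: aromatic c, 3 neighbours → 0 H
  atom 6: Br (halogen, monovalent) → 0 H
  atom 7: aromatic c, 2 neighbours → 1 H
  atom 8: aromatic c, 2 neighbours → 1 H
  atom 9: aromatic c, 3 neighbours → 0 H
  atom 10: C, bond orders sum to 2 (valence 4) → 2 H
  atom 11: C, bond orders sum to 2 (valence 4) → 2 H
  atom 12: C, bond orders sum to 3 (valence 4) → 1 H
  atom 13: O, bond orders sum to 1 (valence 2) → 1 H
  atom 14: C, bond orders sum to 3 (valence 4) → 1 H
  atom 15: C, bond orders sum to 4 (valence 4) → 0 H
  atom 16: O, bond orders sum to 1 (valence 2) → 1 H
  atom 17: O, bond orders sum to 2 (valence 2) → 0 H
  atom 18: C, bond orders sum to 2 (valence 4) → 2 H
  atom 19: C, bond orders sum to 2 (valence 4) → 2 H
  atom 20: C, bond orders sum to 3 (valence 4) → 1 H
  atom 21: O, bond orders sum to 2 (valence 2) → 0 H
Total hydrogens: 17.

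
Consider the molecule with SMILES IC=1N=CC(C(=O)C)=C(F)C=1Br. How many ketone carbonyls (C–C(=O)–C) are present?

1

The ketone motif appears at heavy-atom position 6 in the SMILES.
Ketone count: 1.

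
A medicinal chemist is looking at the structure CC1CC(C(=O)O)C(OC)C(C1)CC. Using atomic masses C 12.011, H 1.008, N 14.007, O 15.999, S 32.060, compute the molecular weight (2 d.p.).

First, the molecular formula is C11H20O3 (counting implicit H from valence).
  C: 11 × 12.011 = 132.121
  H: 20 × 1.008 = 20.160
  O: 3 × 15.999 = 47.997
Sum: 11×12.011 + 20×1.008 + 3×15.999 = 200.278 → 200.28 g/mol.

200.28 g/mol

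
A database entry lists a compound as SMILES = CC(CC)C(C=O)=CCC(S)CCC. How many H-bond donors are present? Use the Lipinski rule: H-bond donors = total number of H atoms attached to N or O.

0

Donors: find every N or O and count the H atoms it carries.
  atom 7 (O): bond orders sum to 2 → 0 H
Lipinski HBD = 0.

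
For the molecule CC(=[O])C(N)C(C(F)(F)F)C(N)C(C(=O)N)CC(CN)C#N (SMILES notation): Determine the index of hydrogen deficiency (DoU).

Degree of unsaturation = (number of rings) + (number of π bonds).
Ring closures in the SMILES: 0.
π bonds: 2 double bonds (each 1 DoU), 1 triple bond (each 2 DoU) → 4 DoU from unsaturation.
Total DoU = 0 + 4 = 4.

4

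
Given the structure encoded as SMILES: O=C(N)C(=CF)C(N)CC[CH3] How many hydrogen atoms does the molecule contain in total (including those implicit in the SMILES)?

Walk through each heavy atom and fill implicit hydrogens from standard valence (C 4, N 3, O 2, S 2, halogen 1):
  atom 1: O, bond orders sum to 2 (valence 2) → 0 H
  atom 2: C, bond orders sum to 4 (valence 4) → 0 H
  atom 3: N, bond orders sum to 1 (valence 3) → 2 H
  atom 4: C, bond orders sum to 4 (valence 4) → 0 H
  atom 5: C, bond orders sum to 3 (valence 4) → 1 H
  atom 6: F (halogen, monovalent) → 0 H
  atom 7: C, bond orders sum to 3 (valence 4) → 1 H
  atom 8: N, bond orders sum to 1 (valence 3) → 2 H
  atom 9: C, bond orders sum to 2 (valence 4) → 2 H
  atom 10: C, bond orders sum to 2 (valence 4) → 2 H
  atom 11: C with explicit H count 3
Total hydrogens: 13.

13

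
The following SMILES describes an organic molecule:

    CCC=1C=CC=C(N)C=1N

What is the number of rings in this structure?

1

In SMILES, each pair of matching ring-closure digits denotes one ring-closing bond; the number of such bonds equals the number of independent rings.
Ring-closure bonds here: 1.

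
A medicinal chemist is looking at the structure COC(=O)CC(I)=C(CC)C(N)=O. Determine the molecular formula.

C8H12INO3

Walk through each heavy atom and fill implicit hydrogens from standard valence (C 4, N 3, O 2, S 2, halogen 1):
  atom 1: C, bond orders sum to 1 (valence 4) → 3 H
  atom 2: O, bond orders sum to 2 (valence 2) → 0 H
  atom 3: C, bond orders sum to 4 (valence 4) → 0 H
  atom 4: O, bond orders sum to 2 (valence 2) → 0 H
  atom 5: C, bond orders sum to 2 (valence 4) → 2 H
  atom 6: C, bond orders sum to 4 (valence 4) → 0 H
  atom 7: I (halogen, monovalent) → 0 H
  atom 8: C, bond orders sum to 4 (valence 4) → 0 H
  atom 9: C, bond orders sum to 2 (valence 4) → 2 H
  atom 10: C, bond orders sum to 1 (valence 4) → 3 H
  atom 11: C, bond orders sum to 4 (valence 4) → 0 H
  atom 12: N, bond orders sum to 1 (valence 3) → 2 H
  atom 13: O, bond orders sum to 2 (valence 2) → 0 H
Totals → C:8, H:12, I:1, N:1, O:3.
In Hill order: C8H12INO3.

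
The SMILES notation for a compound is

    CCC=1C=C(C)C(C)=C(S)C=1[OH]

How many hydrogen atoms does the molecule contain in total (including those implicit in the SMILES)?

14

Walk through each heavy atom and fill implicit hydrogens from standard valence (C 4, N 3, O 2, S 2, halogen 1):
  atom 1: C, bond orders sum to 1 (valence 4) → 3 H
  atom 2: C, bond orders sum to 2 (valence 4) → 2 H
  atom 3: C, bond orders sum to 4 (valence 4) → 0 H
  atom 4: C, bond orders sum to 3 (valence 4) → 1 H
  atom 5: C, bond orders sum to 4 (valence 4) → 0 H
  atom 6: C, bond orders sum to 1 (valence 4) → 3 H
  atom 7: C, bond orders sum to 4 (valence 4) → 0 H
  atom 8: C, bond orders sum to 1 (valence 4) → 3 H
  atom 9: C, bond orders sum to 4 (valence 4) → 0 H
  atom 10: S, bond orders sum to 1 (valence 2) → 1 H
  atom 11: C, bond orders sum to 4 (valence 4) → 0 H
  atom 12: O with explicit H count 1
Total hydrogens: 14.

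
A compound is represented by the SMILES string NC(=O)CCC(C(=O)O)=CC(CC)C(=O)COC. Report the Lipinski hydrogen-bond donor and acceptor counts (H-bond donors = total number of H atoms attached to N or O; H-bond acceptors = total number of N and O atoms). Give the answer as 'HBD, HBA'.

3, 6

Donors: find every N or O and count the H atoms it carries.
  atom 1 (N): bond orders sum to 1 → 2 H
  atom 3 (O): bond orders sum to 2 → 0 H
  atom 8 (O): bond orders sum to 2 → 0 H
  atom 9 (O): bond orders sum to 1 → 1 H
  atom 15 (O): bond orders sum to 2 → 0 H
  atom 17 (O): bond orders sum to 2 → 0 H
Lipinski HBD = 3.
Acceptors: N atoms = 1, O atoms = 5 → HBA = 6.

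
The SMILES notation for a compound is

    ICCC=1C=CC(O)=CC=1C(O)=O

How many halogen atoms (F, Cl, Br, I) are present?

1

Halogen atoms appear at heavy-atom position 1 (1×I).
Other groups present: 1 carboxylic acid, 1 hydroxyl.
Halogen count: 1.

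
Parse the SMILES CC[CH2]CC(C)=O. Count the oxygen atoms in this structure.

1

Scan the SMILES for O atoms (remember two-letter symbols like Cl and Br are single atoms).
Oxygen count: 1.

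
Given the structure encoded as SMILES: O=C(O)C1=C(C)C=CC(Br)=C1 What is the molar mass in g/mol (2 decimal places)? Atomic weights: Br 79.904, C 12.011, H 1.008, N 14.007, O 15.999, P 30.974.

215.05 g/mol

First, the molecular formula is C8H7BrO2 (counting implicit H from valence).
  Br: 1 × 79.904 = 79.904
  C: 8 × 12.011 = 96.088
  H: 7 × 1.008 = 7.056
  O: 2 × 15.999 = 31.998
Sum: 1×79.904 + 8×12.011 + 7×1.008 + 2×15.999 = 215.046 → 215.05 g/mol.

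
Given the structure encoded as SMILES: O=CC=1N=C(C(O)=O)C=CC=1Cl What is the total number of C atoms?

Count every carbon token in the SMILES (each C, including those in ring-closure positions and inside branches).
Carbon count: 7.

7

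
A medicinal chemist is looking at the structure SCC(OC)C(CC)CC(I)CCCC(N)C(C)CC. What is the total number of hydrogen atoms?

Walk through each heavy atom and fill implicit hydrogens from standard valence (C 4, N 3, O 2, S 2, halogen 1):
  atom 1: S, bond orders sum to 1 (valence 2) → 1 H
  atom 2: C, bond orders sum to 2 (valence 4) → 2 H
  atom 3: C, bond orders sum to 3 (valence 4) → 1 H
  atom 4: O, bond orders sum to 2 (valence 2) → 0 H
  atom 5: C, bond orders sum to 1 (valence 4) → 3 H
  atom 6: C, bond orders sum to 3 (valence 4) → 1 H
  atom 7: C, bond orders sum to 2 (valence 4) → 2 H
  atom 8: C, bond orders sum to 1 (valence 4) → 3 H
  atom 9: C, bond orders sum to 2 (valence 4) → 2 H
  atom 10: C, bond orders sum to 3 (valence 4) → 1 H
  atom 11: I (halogen, monovalent) → 0 H
  atom 12: C, bond orders sum to 2 (valence 4) → 2 H
  atom 13: C, bond orders sum to 2 (valence 4) → 2 H
  atom 14: C, bond orders sum to 2 (valence 4) → 2 H
  atom 15: C, bond orders sum to 3 (valence 4) → 1 H
  atom 16: N, bond orders sum to 1 (valence 3) → 2 H
  atom 17: C, bond orders sum to 3 (valence 4) → 1 H
  atom 18: C, bond orders sum to 1 (valence 4) → 3 H
  atom 19: C, bond orders sum to 2 (valence 4) → 2 H
  atom 20: C, bond orders sum to 1 (valence 4) → 3 H
Total hydrogens: 34.

34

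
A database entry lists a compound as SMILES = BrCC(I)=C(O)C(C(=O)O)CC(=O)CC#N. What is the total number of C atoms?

Count every carbon token in the SMILES (each C, including those in ring-closure positions and inside branches).
Carbon count: 9.

9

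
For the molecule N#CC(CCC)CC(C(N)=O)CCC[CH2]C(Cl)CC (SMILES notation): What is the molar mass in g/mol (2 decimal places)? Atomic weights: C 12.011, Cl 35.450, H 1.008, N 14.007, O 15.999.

286.84 g/mol

First, the molecular formula is C15H27ClN2O (counting implicit H from valence).
  C: 15 × 12.011 = 180.165
  Cl: 1 × 35.450 = 35.450
  H: 27 × 1.008 = 27.216
  N: 2 × 14.007 = 28.014
  O: 1 × 15.999 = 15.999
Sum: 15×12.011 + 1×35.450 + 27×1.008 + 2×14.007 + 1×15.999 = 286.844 → 286.84 g/mol.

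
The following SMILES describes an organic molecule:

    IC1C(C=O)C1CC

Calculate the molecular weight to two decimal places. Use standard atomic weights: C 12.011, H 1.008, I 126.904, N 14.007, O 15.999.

First, the molecular formula is C6H9IO (counting implicit H from valence).
  C: 6 × 12.011 = 72.066
  H: 9 × 1.008 = 9.072
  I: 1 × 126.904 = 126.904
  O: 1 × 15.999 = 15.999
Sum: 6×12.011 + 9×1.008 + 1×126.904 + 1×15.999 = 224.041 → 224.04 g/mol.

224.04 g/mol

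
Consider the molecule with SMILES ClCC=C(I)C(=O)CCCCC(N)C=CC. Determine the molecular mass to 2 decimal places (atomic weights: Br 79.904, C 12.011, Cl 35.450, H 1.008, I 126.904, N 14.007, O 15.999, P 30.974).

355.64 g/mol

First, the molecular formula is C12H19ClINO (counting implicit H from valence).
  C: 12 × 12.011 = 144.132
  Cl: 1 × 35.450 = 35.450
  H: 19 × 1.008 = 19.152
  I: 1 × 126.904 = 126.904
  N: 1 × 14.007 = 14.007
  O: 1 × 15.999 = 15.999
Sum: 12×12.011 + 1×35.450 + 19×1.008 + 1×126.904 + 1×14.007 + 1×15.999 = 355.644 → 355.64 g/mol.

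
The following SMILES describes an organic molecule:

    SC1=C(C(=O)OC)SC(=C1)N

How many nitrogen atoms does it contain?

Scan the SMILES for N atoms (remember two-letter symbols like Cl and Br are single atoms).
Nitrogen count: 1.

1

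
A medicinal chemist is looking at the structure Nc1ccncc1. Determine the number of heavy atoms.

7

Every atom symbol written in the SMILES (organic subset) is one heavy atom; implicit H are not written.
Heavy atoms by element → C:5, N:2.
Total: 7.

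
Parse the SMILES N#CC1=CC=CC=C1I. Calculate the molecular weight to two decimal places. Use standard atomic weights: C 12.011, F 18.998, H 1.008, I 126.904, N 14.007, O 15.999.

First, the molecular formula is C7H4IN (counting implicit H from valence).
  C: 7 × 12.011 = 84.077
  H: 4 × 1.008 = 4.032
  I: 1 × 126.904 = 126.904
  N: 1 × 14.007 = 14.007
Sum: 7×12.011 + 4×1.008 + 1×126.904 + 1×14.007 = 229.020 → 229.02 g/mol.

229.02 g/mol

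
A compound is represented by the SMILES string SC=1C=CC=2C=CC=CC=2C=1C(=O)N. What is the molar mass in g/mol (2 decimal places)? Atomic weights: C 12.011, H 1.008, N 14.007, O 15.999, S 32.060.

First, the molecular formula is C11H9NOS (counting implicit H from valence).
  C: 11 × 12.011 = 132.121
  H: 9 × 1.008 = 9.072
  N: 1 × 14.007 = 14.007
  O: 1 × 15.999 = 15.999
  S: 1 × 32.060 = 32.060
Sum: 11×12.011 + 9×1.008 + 1×14.007 + 1×15.999 + 1×32.060 = 203.259 → 203.26 g/mol.

203.26 g/mol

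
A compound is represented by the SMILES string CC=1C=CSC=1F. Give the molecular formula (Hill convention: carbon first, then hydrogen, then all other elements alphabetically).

Walk through each heavy atom and fill implicit hydrogens from standard valence (C 4, N 3, O 2, S 2, halogen 1):
  atom 1: C, bond orders sum to 1 (valence 4) → 3 H
  atom 2: C, bond orders sum to 4 (valence 4) → 0 H
  atom 3: C, bond orders sum to 3 (valence 4) → 1 H
  atom 4: C, bond orders sum to 3 (valence 4) → 1 H
  atom 5: S, bond orders sum to 2 (valence 2) → 0 H
  atom 6: C, bond orders sum to 4 (valence 4) → 0 H
  atom 7: F (halogen, monovalent) → 0 H
Totals → C:5, H:5, F:1, S:1.

C5H5FS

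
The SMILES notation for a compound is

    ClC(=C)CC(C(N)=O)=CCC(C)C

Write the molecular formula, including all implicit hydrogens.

Walk through each heavy atom and fill implicit hydrogens from standard valence (C 4, N 3, O 2, S 2, halogen 1):
  atom 1: Cl (halogen, monovalent) → 0 H
  atom 2: C, bond orders sum to 4 (valence 4) → 0 H
  atom 3: C, bond orders sum to 2 (valence 4) → 2 H
  atom 4: C, bond orders sum to 2 (valence 4) → 2 H
  atom 5: C, bond orders sum to 4 (valence 4) → 0 H
  atom 6: C, bond orders sum to 4 (valence 4) → 0 H
  atom 7: N, bond orders sum to 1 (valence 3) → 2 H
  atom 8: O, bond orders sum to 2 (valence 2) → 0 H
  atom 9: C, bond orders sum to 3 (valence 4) → 1 H
  atom 10: C, bond orders sum to 2 (valence 4) → 2 H
  atom 11: C, bond orders sum to 3 (valence 4) → 1 H
  atom 12: C, bond orders sum to 1 (valence 4) → 3 H
  atom 13: C, bond orders sum to 1 (valence 4) → 3 H
Totals → C:10, H:16, Cl:1, N:1, O:1.
In Hill order: C10H16ClNO.

C10H16ClNO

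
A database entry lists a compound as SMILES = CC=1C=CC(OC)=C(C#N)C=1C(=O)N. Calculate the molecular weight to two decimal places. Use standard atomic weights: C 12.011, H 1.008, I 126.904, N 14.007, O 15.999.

First, the molecular formula is C10H10N2O2 (counting implicit H from valence).
  C: 10 × 12.011 = 120.110
  H: 10 × 1.008 = 10.080
  N: 2 × 14.007 = 28.014
  O: 2 × 15.999 = 31.998
Sum: 10×12.011 + 10×1.008 + 2×14.007 + 2×15.999 = 190.202 → 190.20 g/mol.

190.20 g/mol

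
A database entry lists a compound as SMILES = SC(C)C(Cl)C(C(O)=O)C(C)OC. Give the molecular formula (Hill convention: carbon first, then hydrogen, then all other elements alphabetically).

Walk through each heavy atom and fill implicit hydrogens from standard valence (C 4, N 3, O 2, S 2, halogen 1):
  atom 1: S, bond orders sum to 1 (valence 2) → 1 H
  atom 2: C, bond orders sum to 3 (valence 4) → 1 H
  atom 3: C, bond orders sum to 1 (valence 4) → 3 H
  atom 4: C, bond orders sum to 3 (valence 4) → 1 H
  atom 5: Cl (halogen, monovalent) → 0 H
  atom 6: C, bond orders sum to 3 (valence 4) → 1 H
  atom 7: C, bond orders sum to 4 (valence 4) → 0 H
  atom 8: O, bond orders sum to 1 (valence 2) → 1 H
  atom 9: O, bond orders sum to 2 (valence 2) → 0 H
  atom 10: C, bond orders sum to 3 (valence 4) → 1 H
  atom 11: C, bond orders sum to 1 (valence 4) → 3 H
  atom 12: O, bond orders sum to 2 (valence 2) → 0 H
  atom 13: C, bond orders sum to 1 (valence 4) → 3 H
Totals → C:8, H:15, Cl:1, O:3, S:1.
In Hill order: C8H15ClO3S.

C8H15ClO3S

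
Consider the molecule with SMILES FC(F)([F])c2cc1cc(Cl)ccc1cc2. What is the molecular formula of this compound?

Walk through each heavy atom and fill implicit hydrogens from standard valence (C 4, N 3, O 2, S 2, halogen 1); for lowercase aromatic atoms, an aromatic c carries 1 H when it has two neighbours and 0 H with three, and aromatic n carries 0 H:
  atom 1: F (halogen, monovalent) → 0 H
  atom 2: C, bond orders sum to 4 (valence 4) → 0 H
  atom 3: F (halogen, monovalent) → 0 H
  atom 4: F with explicit H count 0
  atom 5: aromatic c, 3 neighbours → 0 H
  atom 6: aromatic c, 2 neighbours → 1 H
  atom 7: aromatic c, 3 neighbours → 0 H
  atom 8: aromatic c, 2 neighbours → 1 H
  atom 9: aromatic c, 3 neighbours → 0 H
  atom 10: Cl (halogen, monovalent) → 0 H
  atom 11: aromatic c, 2 neighbours → 1 H
  atom 12: aromatic c, 2 neighbours → 1 H
  atom 13: aromatic c, 3 neighbours → 0 H
  atom 14: aromatic c, 2 neighbours → 1 H
  atom 15: aromatic c, 2 neighbours → 1 H
Totals → C:11, H:6, Cl:1, F:3.

C11H6ClF3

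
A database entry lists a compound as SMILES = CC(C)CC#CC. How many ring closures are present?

0

In SMILES, each pair of matching ring-closure digits denotes one ring-closing bond; the number of such bonds equals the number of independent rings.
Ring-closure bonds here: 0.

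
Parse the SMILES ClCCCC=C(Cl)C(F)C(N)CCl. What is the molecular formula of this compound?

Walk through each heavy atom and fill implicit hydrogens from standard valence (C 4, N 3, O 2, S 2, halogen 1):
  atom 1: Cl (halogen, monovalent) → 0 H
  atom 2: C, bond orders sum to 2 (valence 4) → 2 H
  atom 3: C, bond orders sum to 2 (valence 4) → 2 H
  atom 4: C, bond orders sum to 2 (valence 4) → 2 H
  atom 5: C, bond orders sum to 3 (valence 4) → 1 H
  atom 6: C, bond orders sum to 4 (valence 4) → 0 H
  atom 7: Cl (halogen, monovalent) → 0 H
  atom 8: C, bond orders sum to 3 (valence 4) → 1 H
  atom 9: F (halogen, monovalent) → 0 H
  atom 10: C, bond orders sum to 3 (valence 4) → 1 H
  atom 11: N, bond orders sum to 1 (valence 3) → 2 H
  atom 12: C, bond orders sum to 2 (valence 4) → 2 H
  atom 13: Cl (halogen, monovalent) → 0 H
Totals → C:8, H:13, Cl:3, F:1, N:1.
In Hill order: C8H13Cl3FN.

C8H13Cl3FN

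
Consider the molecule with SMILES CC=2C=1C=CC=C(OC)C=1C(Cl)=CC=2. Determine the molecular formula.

C12H11ClO

Walk through each heavy atom and fill implicit hydrogens from standard valence (C 4, N 3, O 2, S 2, halogen 1):
  atom 1: C, bond orders sum to 1 (valence 4) → 3 H
  atom 2: C, bond orders sum to 4 (valence 4) → 0 H
  atom 3: C, bond orders sum to 4 (valence 4) → 0 H
  atom 4: C, bond orders sum to 3 (valence 4) → 1 H
  atom 5: C, bond orders sum to 3 (valence 4) → 1 H
  atom 6: C, bond orders sum to 3 (valence 4) → 1 H
  atom 7: C, bond orders sum to 4 (valence 4) → 0 H
  atom 8: O, bond orders sum to 2 (valence 2) → 0 H
  atom 9: C, bond orders sum to 1 (valence 4) → 3 H
  atom 10: C, bond orders sum to 4 (valence 4) → 0 H
  atom 11: C, bond orders sum to 4 (valence 4) → 0 H
  atom 12: Cl (halogen, monovalent) → 0 H
  atom 13: C, bond orders sum to 3 (valence 4) → 1 H
  atom 14: C, bond orders sum to 3 (valence 4) → 1 H
Totals → C:12, H:11, Cl:1, O:1.
In Hill order: C12H11ClO.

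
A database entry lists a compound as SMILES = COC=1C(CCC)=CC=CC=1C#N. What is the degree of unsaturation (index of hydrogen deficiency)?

6

Molecular formula: C11H13NO.
DoU = (2C + 2 + N − H − X) / 2, where X is the halogen count and O/S are ignored.
    = (2·11 + 2 + 1 − 13 − 0) / 2 = 12 / 2 = 6.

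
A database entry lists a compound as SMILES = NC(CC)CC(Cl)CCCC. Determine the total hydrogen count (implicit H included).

Walk through each heavy atom and fill implicit hydrogens from standard valence (C 4, N 3, O 2, S 2, halogen 1):
  atom 1: N, bond orders sum to 1 (valence 3) → 2 H
  atom 2: C, bond orders sum to 3 (valence 4) → 1 H
  atom 3: C, bond orders sum to 2 (valence 4) → 2 H
  atom 4: C, bond orders sum to 1 (valence 4) → 3 H
  atom 5: C, bond orders sum to 2 (valence 4) → 2 H
  atom 6: C, bond orders sum to 3 (valence 4) → 1 H
  atom 7: Cl (halogen, monovalent) → 0 H
  atom 8: C, bond orders sum to 2 (valence 4) → 2 H
  atom 9: C, bond orders sum to 2 (valence 4) → 2 H
  atom 10: C, bond orders sum to 2 (valence 4) → 2 H
  atom 11: C, bond orders sum to 1 (valence 4) → 3 H
Total hydrogens: 20.

20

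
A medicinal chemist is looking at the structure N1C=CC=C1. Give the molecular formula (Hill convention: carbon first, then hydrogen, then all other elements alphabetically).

Walk through each heavy atom and fill implicit hydrogens from standard valence (C 4, N 3, O 2, S 2, halogen 1):
  atom 1: N, bond orders sum to 2 (valence 3) → 1 H
  atom 2: C, bond orders sum to 3 (valence 4) → 1 H
  atom 3: C, bond orders sum to 3 (valence 4) → 1 H
  atom 4: C, bond orders sum to 3 (valence 4) → 1 H
  atom 5: C, bond orders sum to 3 (valence 4) → 1 H
Totals → C:4, H:5, N:1.

C4H5N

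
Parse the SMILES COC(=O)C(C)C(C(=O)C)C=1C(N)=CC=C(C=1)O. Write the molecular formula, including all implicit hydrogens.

Walk through each heavy atom and fill implicit hydrogens from standard valence (C 4, N 3, O 2, S 2, halogen 1):
  atom 1: C, bond orders sum to 1 (valence 4) → 3 H
  atom 2: O, bond orders sum to 2 (valence 2) → 0 H
  atom 3: C, bond orders sum to 4 (valence 4) → 0 H
  atom 4: O, bond orders sum to 2 (valence 2) → 0 H
  atom 5: C, bond orders sum to 3 (valence 4) → 1 H
  atom 6: C, bond orders sum to 1 (valence 4) → 3 H
  atom 7: C, bond orders sum to 3 (valence 4) → 1 H
  atom 8: C, bond orders sum to 4 (valence 4) → 0 H
  atom 9: O, bond orders sum to 2 (valence 2) → 0 H
  atom 10: C, bond orders sum to 1 (valence 4) → 3 H
  atom 11: C, bond orders sum to 4 (valence 4) → 0 H
  atom 12: C, bond orders sum to 4 (valence 4) → 0 H
  atom 13: N, bond orders sum to 1 (valence 3) → 2 H
  atom 14: C, bond orders sum to 3 (valence 4) → 1 H
  atom 15: C, bond orders sum to 3 (valence 4) → 1 H
  atom 16: C, bond orders sum to 4 (valence 4) → 0 H
  atom 17: C, bond orders sum to 3 (valence 4) → 1 H
  atom 18: O, bond orders sum to 1 (valence 2) → 1 H
Totals → C:13, H:17, N:1, O:4.

C13H17NO4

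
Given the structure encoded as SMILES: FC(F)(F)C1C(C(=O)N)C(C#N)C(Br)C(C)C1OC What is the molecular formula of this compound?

C11H14BrF3N2O2

Walk through each heavy atom and fill implicit hydrogens from standard valence (C 4, N 3, O 2, S 2, halogen 1):
  atom 1: F (halogen, monovalent) → 0 H
  atom 2: C, bond orders sum to 4 (valence 4) → 0 H
  atom 3: F (halogen, monovalent) → 0 H
  atom 4: F (halogen, monovalent) → 0 H
  atom 5: C, bond orders sum to 3 (valence 4) → 1 H
  atom 6: C, bond orders sum to 3 (valence 4) → 1 H
  atom 7: C, bond orders sum to 4 (valence 4) → 0 H
  atom 8: O, bond orders sum to 2 (valence 2) → 0 H
  atom 9: N, bond orders sum to 1 (valence 3) → 2 H
  atom 10: C, bond orders sum to 3 (valence 4) → 1 H
  atom 11: C, bond orders sum to 4 (valence 4) → 0 H
  atom 12: N, bond orders sum to 3 (valence 3) → 0 H
  atom 13: C, bond orders sum to 3 (valence 4) → 1 H
  atom 14: Br (halogen, monovalent) → 0 H
  atom 15: C, bond orders sum to 3 (valence 4) → 1 H
  atom 16: C, bond orders sum to 1 (valence 4) → 3 H
  atom 17: C, bond orders sum to 3 (valence 4) → 1 H
  atom 18: O, bond orders sum to 2 (valence 2) → 0 H
  atom 19: C, bond orders sum to 1 (valence 4) → 3 H
Totals → C:11, H:14, Br:1, F:3, N:2, O:2.
In Hill order: C11H14BrF3N2O2.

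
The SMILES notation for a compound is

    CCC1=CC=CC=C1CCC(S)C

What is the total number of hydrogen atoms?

18

Walk through each heavy atom and fill implicit hydrogens from standard valence (C 4, N 3, O 2, S 2, halogen 1):
  atom 1: C, bond orders sum to 1 (valence 4) → 3 H
  atom 2: C, bond orders sum to 2 (valence 4) → 2 H
  atom 3: C, bond orders sum to 4 (valence 4) → 0 H
  atom 4: C, bond orders sum to 3 (valence 4) → 1 H
  atom 5: C, bond orders sum to 3 (valence 4) → 1 H
  atom 6: C, bond orders sum to 3 (valence 4) → 1 H
  atom 7: C, bond orders sum to 3 (valence 4) → 1 H
  atom 8: C, bond orders sum to 4 (valence 4) → 0 H
  atom 9: C, bond orders sum to 2 (valence 4) → 2 H
  atom 10: C, bond orders sum to 2 (valence 4) → 2 H
  atom 11: C, bond orders sum to 3 (valence 4) → 1 H
  atom 12: S, bond orders sum to 1 (valence 2) → 1 H
  atom 13: C, bond orders sum to 1 (valence 4) → 3 H
Total hydrogens: 18.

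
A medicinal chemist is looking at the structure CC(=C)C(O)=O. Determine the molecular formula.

C4H6O2

Walk through each heavy atom and fill implicit hydrogens from standard valence (C 4, N 3, O 2, S 2, halogen 1):
  atom 1: C, bond orders sum to 1 (valence 4) → 3 H
  atom 2: C, bond orders sum to 4 (valence 4) → 0 H
  atom 3: C, bond orders sum to 2 (valence 4) → 2 H
  atom 4: C, bond orders sum to 4 (valence 4) → 0 H
  atom 5: O, bond orders sum to 1 (valence 2) → 1 H
  atom 6: O, bond orders sum to 2 (valence 2) → 0 H
Totals → C:4, H:6, O:2.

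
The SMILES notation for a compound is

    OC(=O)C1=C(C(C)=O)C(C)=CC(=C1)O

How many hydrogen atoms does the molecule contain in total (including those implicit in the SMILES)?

10

Walk through each heavy atom and fill implicit hydrogens from standard valence (C 4, N 3, O 2, S 2, halogen 1):
  atom 1: O, bond orders sum to 1 (valence 2) → 1 H
  atom 2: C, bond orders sum to 4 (valence 4) → 0 H
  atom 3: O, bond orders sum to 2 (valence 2) → 0 H
  atom 4: C, bond orders sum to 4 (valence 4) → 0 H
  atom 5: C, bond orders sum to 4 (valence 4) → 0 H
  atom 6: C, bond orders sum to 4 (valence 4) → 0 H
  atom 7: C, bond orders sum to 1 (valence 4) → 3 H
  atom 8: O, bond orders sum to 2 (valence 2) → 0 H
  atom 9: C, bond orders sum to 4 (valence 4) → 0 H
  atom 10: C, bond orders sum to 1 (valence 4) → 3 H
  atom 11: C, bond orders sum to 3 (valence 4) → 1 H
  atom 12: C, bond orders sum to 4 (valence 4) → 0 H
  atom 13: C, bond orders sum to 3 (valence 4) → 1 H
  atom 14: O, bond orders sum to 1 (valence 2) → 1 H
Total hydrogens: 10.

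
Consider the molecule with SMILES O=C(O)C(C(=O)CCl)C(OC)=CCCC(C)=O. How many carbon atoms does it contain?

11

Count every carbon token in the SMILES (each C, including those in ring-closure positions and inside branches).
Carbon count: 11.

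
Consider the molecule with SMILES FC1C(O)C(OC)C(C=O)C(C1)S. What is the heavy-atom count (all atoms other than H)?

13

Every atom symbol written in the SMILES (organic subset) is one heavy atom; implicit H are not written.
Heavy atoms by element → C:8, F:1, O:3, S:1.
Total: 13.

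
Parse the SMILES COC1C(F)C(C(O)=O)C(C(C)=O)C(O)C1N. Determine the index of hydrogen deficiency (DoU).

3

Molecular formula: C10H16FNO5.
DoU = (2C + 2 + N − H − X) / 2, where X is the halogen count and O/S are ignored.
    = (2·10 + 2 + 1 − 16 − 1) / 2 = 6 / 2 = 3.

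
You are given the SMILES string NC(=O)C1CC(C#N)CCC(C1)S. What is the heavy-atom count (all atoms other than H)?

13

Every atom symbol written in the SMILES (organic subset) is one heavy atom; implicit H are not written.
Heavy atoms by element → C:9, N:2, O:1, S:1.
Total: 13.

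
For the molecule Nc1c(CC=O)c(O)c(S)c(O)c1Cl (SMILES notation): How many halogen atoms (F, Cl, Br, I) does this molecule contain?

Halogen atoms appear at heavy-atom position 14 (1×Cl).
Other groups present: 1 aldehyde, 2 hydroxyl, 1 primary amine, 1 thiol.
Halogen count: 1.

1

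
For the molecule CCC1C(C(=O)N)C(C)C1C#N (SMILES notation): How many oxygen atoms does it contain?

Scan the SMILES for O atoms (remember two-letter symbols like Cl and Br are single atoms).
Oxygen count: 1.

1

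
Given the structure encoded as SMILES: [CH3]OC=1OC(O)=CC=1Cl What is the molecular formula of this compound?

C5H5ClO3

Walk through each heavy atom and fill implicit hydrogens from standard valence (C 4, N 3, O 2, S 2, halogen 1):
  atom 1: C with explicit H count 3
  atom 2: O, bond orders sum to 2 (valence 2) → 0 H
  atom 3: C, bond orders sum to 4 (valence 4) → 0 H
  atom 4: O, bond orders sum to 2 (valence 2) → 0 H
  atom 5: C, bond orders sum to 4 (valence 4) → 0 H
  atom 6: O, bond orders sum to 1 (valence 2) → 1 H
  atom 7: C, bond orders sum to 3 (valence 4) → 1 H
  atom 8: C, bond orders sum to 4 (valence 4) → 0 H
  atom 9: Cl (halogen, monovalent) → 0 H
Totals → C:5, H:5, Cl:1, O:3.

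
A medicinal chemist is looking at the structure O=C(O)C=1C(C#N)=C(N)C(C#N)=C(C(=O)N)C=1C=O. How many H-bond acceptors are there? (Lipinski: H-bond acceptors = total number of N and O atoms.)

8

N atoms: 4; O atoms: 4.
Lipinski HBA = 4 + 4 = 8.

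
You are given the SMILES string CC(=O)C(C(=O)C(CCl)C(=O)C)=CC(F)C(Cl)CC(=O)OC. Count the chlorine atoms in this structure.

Scan the SMILES for Cl atoms (remember two-letter symbols like Cl and Br are single atoms).
Chlorine count: 2.

2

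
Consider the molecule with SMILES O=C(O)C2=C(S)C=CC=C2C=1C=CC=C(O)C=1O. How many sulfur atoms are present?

Scan the SMILES for S atoms (remember two-letter symbols like Cl and Br are single atoms).
Sulfur count: 1.

1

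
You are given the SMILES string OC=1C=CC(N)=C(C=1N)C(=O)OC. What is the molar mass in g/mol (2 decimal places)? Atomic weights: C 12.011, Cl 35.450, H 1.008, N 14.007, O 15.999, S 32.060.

First, the molecular formula is C8H10N2O3 (counting implicit H from valence).
  C: 8 × 12.011 = 96.088
  H: 10 × 1.008 = 10.080
  N: 2 × 14.007 = 28.014
  O: 3 × 15.999 = 47.997
Sum: 8×12.011 + 10×1.008 + 2×14.007 + 3×15.999 = 182.179 → 182.18 g/mol.

182.18 g/mol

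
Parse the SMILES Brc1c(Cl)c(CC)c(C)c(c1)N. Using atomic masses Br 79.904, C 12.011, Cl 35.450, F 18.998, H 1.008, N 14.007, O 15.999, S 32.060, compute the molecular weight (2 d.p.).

First, the molecular formula is C9H11BrClN (counting implicit H from valence).
  Br: 1 × 79.904 = 79.904
  C: 9 × 12.011 = 108.099
  Cl: 1 × 35.450 = 35.450
  H: 11 × 1.008 = 11.088
  N: 1 × 14.007 = 14.007
Sum: 1×79.904 + 9×12.011 + 1×35.450 + 11×1.008 + 1×14.007 = 248.548 → 248.55 g/mol.

248.55 g/mol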